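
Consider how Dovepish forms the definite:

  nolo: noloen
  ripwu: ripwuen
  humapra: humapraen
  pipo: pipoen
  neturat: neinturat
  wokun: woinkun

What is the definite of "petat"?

peintat

humapra and neturat both have last vowel 'a' yet inflect differently (humapraen, neinturat), so the last vowel is not what conditions the rule; whether the stem ends in a vowel or a consonant is.
"petat" ends in a consonant. The stems ending in a consonant (neturat → neinturat, wokun → woinkun) insert -in- after the first vowel.
The other pattern: stems ending in a vowel add -en.
So petat → peintat.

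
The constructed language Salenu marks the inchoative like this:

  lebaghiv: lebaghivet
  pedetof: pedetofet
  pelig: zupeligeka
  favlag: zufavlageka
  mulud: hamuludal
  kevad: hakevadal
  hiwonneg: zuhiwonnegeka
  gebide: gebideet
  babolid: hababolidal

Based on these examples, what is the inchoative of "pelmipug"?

zupelmipugeka

"pelmipug" ends in -g. The stems ending in -g (hiwonneg → zuhiwonnegeka, favlag → zufavlageka, pelig → zupeligeka) add zu- … -eka around the stem.
The other patterns: stems ending in -d add ha- … -al around the stem; stems ending in -e, -f or -v add -et.
So pelmipug → zupelmipugeka.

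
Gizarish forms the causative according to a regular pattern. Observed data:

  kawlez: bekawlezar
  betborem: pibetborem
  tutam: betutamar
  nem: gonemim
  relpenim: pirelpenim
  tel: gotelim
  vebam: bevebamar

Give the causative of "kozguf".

nem and tutam both end in -m yet inflect differently (gonemim, betutamar), so the final letter is not what conditions the rule; the number of vowels is.
"kozguf" has 2 vowels. The stems with 2 vowels (kawlez → bekawlezar, tutam → betutamar, vebam → bevebamar) add be- … -ar around the stem.
The other patterns: stems with 1 vowel add go- … -im around the stem; stems with 3 vowels add the prefix pi-.
So kozguf → bekozgufar.

bekozgufar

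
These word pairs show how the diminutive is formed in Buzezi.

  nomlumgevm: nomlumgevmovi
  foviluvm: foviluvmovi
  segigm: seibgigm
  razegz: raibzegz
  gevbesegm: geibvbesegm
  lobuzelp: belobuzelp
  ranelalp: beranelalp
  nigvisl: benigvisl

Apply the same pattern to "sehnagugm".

"sehnagugm" has second-to-last letter 'g'. The stems whose second-to-last letter is 'g' (segigm → seibgigm, razegz → raibzegz, gevbesegm → geibvbesegm) insert -ib- after the first vowel.
So sehnagugm → seibhnagugm.

seibhnagugm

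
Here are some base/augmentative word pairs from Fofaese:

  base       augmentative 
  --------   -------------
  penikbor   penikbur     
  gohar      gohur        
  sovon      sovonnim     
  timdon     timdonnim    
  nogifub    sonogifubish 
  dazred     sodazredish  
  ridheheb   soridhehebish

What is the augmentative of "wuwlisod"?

sowuwlisodish

penikbor and sovon both have last vowel 'o' yet inflect differently (penikbur, sovonnim), so the last vowel is not what conditions the rule; the final letter is.
"wuwlisod" ends in -d. The one such stem in the data (dazred → sodazredish) adds so- … -ish around the stem, so the same rule applies.
The other patterns: stems ending in -r change the last vowel to 'u'; stems ending in -n double the final consonant and add -im.
So wuwlisod → sowuwlisodish.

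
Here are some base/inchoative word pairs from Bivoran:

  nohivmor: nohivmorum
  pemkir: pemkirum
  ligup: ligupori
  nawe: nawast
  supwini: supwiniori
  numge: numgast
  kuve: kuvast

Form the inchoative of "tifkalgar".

pemkir and supwini both have last vowel 'i' yet inflect differently (pemkirum, supwiniori), so the last vowel is not what conditions the rule; the final letter is.
"tifkalgar" ends in -r. The stems ending in -r (pemkir → pemkirum, nohivmor → nohivmorum) add -um.
The other patterns: stems ending in -e drop the final letter and add -ast; stems ending in -i or -p add -ori.
So tifkalgar → tifkalgarum.

tifkalgarum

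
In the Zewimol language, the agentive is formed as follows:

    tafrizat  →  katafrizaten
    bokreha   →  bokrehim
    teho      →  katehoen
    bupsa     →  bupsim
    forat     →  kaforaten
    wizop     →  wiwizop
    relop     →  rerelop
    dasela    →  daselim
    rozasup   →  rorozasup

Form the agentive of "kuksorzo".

dasela and tafrizat both have last vowel 'a' yet inflect differently (daselim, katafrizaten), so the last vowel is not what conditions the rule; the final letter is.
"kuksorzo" ends in -o. The one such stem in the data (teho → katehoen) adds ka- … -en around the stem, so the same rule applies.
The other patterns: stems ending in -a drop the final letter and add -im; stems ending in -p repeat the first consonant+vowel as a prefix.
So kuksorzo → kakuksorzoen.

kakuksorzoen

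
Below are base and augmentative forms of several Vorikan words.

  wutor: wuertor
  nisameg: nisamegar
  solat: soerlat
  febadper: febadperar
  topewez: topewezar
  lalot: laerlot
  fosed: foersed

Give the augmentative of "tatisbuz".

tatisbuzar

"tatisbuz" has 3 vowels. The stems with 3 vowels (nisameg → nisamegar, febadper → febadperar, topewez → topewezar) add -ar.
So tatisbuz → tatisbuzar.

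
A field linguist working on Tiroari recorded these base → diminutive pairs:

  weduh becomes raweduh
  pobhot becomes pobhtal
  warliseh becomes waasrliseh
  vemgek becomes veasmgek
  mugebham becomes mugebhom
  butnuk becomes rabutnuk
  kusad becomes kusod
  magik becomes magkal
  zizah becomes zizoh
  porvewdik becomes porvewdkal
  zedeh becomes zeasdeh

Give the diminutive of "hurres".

huasrres

zizah and zedeh both end in -h yet inflect differently (zizoh, zeasdeh), so the final letter is not what conditions the rule; the last vowel is.
"hurres" has last vowel 'e'. The stems whose last vowel is 'e' (zedeh → zeasdeh, warliseh → waasrliseh, vemgek → veasmgek) insert -as- after the first vowel.
So hurres → huasrres.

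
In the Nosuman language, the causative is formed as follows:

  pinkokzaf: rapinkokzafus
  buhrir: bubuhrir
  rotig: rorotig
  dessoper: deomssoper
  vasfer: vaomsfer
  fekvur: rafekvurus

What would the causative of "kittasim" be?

dessoper and buhrir both end in -r yet inflect differently (deomssoper, bubuhrir), so the final letter is not what conditions the rule; the last vowel is.
"kittasim" has last vowel 'i'. The stems whose last vowel is 'i' (rotig → rorotig, buhrir → bubuhrir) repeat the first consonant+vowel as a prefix.
The other patterns: stems whose last vowel is 'e' insert -om- after the first vowel; stems whose last vowel is 'a' or 'u' add ra- … -us around the stem.
So kittasim → kikittasim.

kikittasim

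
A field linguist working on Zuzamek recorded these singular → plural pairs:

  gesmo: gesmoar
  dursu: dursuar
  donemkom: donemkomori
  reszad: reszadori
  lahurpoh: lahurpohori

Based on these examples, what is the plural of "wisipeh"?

wisipehori

gesmo and donemkom both have last vowel 'o' yet inflect differently (gesmoar, donemkomori), so the last vowel is not what conditions the rule; whether the stem ends in a vowel or a consonant is.
"wisipeh" ends in a consonant. The stems ending in a consonant (donemkom → donemkomori, reszad → reszadori, lahurpoh → lahurpohori) add -ori.
So wisipeh → wisipehori.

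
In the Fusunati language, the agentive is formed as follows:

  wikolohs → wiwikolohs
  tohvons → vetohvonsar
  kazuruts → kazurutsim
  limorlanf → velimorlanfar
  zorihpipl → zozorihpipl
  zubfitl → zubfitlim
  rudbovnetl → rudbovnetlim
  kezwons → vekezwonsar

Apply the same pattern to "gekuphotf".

kazuruts and tohvons both end in -s yet inflect differently (kazurutsim, vetohvonsar), so the final letter is not what conditions the rule; the second-to-last letter is.
"gekuphotf" has second-to-last letter 't'. The stems whose second-to-last letter is 't' (rudbovnetl → rudbovnetlim, kazuruts → kazurutsim, zubfitl → zubfitlim) add -im.
The other patterns: stems whose second-to-last letter is 'n' add ve- … -ar around the stem; stems whose second-to-last letter is 'h' or 'p' repeat the first consonant+vowel as a prefix.
So gekuphotf → gekuphotfim.

gekuphotfim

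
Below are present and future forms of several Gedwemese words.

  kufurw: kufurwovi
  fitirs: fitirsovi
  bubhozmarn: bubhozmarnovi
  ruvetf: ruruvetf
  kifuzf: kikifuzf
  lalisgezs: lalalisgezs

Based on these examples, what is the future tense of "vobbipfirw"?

"vobbipfirw" has second-to-last letter 'r'. The stems whose second-to-last letter is 'r' (kufurw → kufurwovi, fitirs → fitirsovi, bubhozmarn → bubhozmarnovi) add -ovi.
The other pattern: stems whose second-to-last letter is 't' or 'z' repeat the first consonant+vowel as a prefix.
So vobbipfirw → vobbipfirwovi.

vobbipfirwovi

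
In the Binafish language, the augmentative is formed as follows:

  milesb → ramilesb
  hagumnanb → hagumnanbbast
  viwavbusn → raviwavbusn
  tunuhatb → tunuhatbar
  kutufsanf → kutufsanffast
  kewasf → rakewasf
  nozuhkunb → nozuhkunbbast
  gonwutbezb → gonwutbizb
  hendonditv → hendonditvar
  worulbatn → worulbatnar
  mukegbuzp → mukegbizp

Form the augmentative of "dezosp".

radezosp

viwavbusn and worulbatn both end in -n yet inflect differently (raviwavbusn, worulbatnar), so the final letter is not what conditions the rule; the second-to-last letter is.
"dezosp" has second-to-last letter 's'. The stems whose second-to-last letter is 's' (milesb → ramilesb, viwavbusn → raviwavbusn, kewasf → rakewasf) add the prefix ra-.
The other patterns: stems whose second-to-last letter is 't' add -ar; stems whose second-to-last letter is 'z' change the last vowel to 'i'; stems whose second-to-last letter is 'n' double the final consonant and add -ast.
So dezosp → radezosp.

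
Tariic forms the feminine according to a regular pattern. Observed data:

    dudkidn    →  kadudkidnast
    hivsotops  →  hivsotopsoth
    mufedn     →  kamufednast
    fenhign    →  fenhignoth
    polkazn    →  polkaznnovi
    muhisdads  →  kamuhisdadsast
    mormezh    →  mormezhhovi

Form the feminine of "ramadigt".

ramadigtoth

mufedn and polkazn both end in -n yet inflect differently (kamufednast, polkaznnovi), so the final letter is not what conditions the rule; the second-to-last letter is.
"ramadigt" has second-to-last letter 'g'. The one such stem in the data (fenhign → fenhignoth) adds -oth, so the same rule applies.
The other patterns: stems whose second-to-last letter is 'd' add ka- … -ast around the stem; stems whose second-to-last letter is 'z' double the final consonant and add -ovi.
So ramadigt → ramadigtoth.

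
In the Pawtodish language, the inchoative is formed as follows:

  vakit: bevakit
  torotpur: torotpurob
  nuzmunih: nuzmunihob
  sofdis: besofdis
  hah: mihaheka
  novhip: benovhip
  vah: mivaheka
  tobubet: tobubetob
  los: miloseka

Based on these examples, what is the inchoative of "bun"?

los and sofdis both end in -s yet inflect differently (miloseka, besofdis), so the final letter is not what conditions the rule; the number of vowels is.
"bun" has 1 vowel. The stems with 1 vowel (vah → mivaheka, los → miloseka, hah → mihaheka) add mi- … -eka around the stem.
So bun → mibuneka.

mibuneka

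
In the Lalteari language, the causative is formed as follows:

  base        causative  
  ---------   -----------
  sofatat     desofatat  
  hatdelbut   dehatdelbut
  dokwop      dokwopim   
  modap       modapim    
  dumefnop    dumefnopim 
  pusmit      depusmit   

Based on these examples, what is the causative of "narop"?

modap and sofatat both have last vowel 'a' yet inflect differently (modapim, desofatat), so the last vowel is not what conditions the rule; the final letter is.
"narop" ends in -p. The stems ending in -p (modap → modapim, dokwop → dokwopim, dumefnop → dumefnopim) add -im.
So narop → naropim.

naropim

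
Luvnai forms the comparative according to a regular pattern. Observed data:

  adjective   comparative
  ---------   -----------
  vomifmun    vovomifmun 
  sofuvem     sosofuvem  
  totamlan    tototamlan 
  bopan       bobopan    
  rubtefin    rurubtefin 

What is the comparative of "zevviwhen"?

Every pair shown (vomifmun → vovomifmun, sofuvem → sosofuvem, totamlan → tototamlan, …) follows the same rule: repeat the first consonant+vowel as a prefix.
So zevviwhen → zezevviwhen.

zezevviwhen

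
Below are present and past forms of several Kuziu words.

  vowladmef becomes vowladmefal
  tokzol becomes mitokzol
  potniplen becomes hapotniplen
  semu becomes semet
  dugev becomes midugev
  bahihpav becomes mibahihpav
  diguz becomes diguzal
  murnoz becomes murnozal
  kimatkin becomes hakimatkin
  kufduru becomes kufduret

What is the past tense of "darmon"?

hadarmon

diguz and kufduru both have last vowel 'u' yet inflect differently (diguzal, kufduret), so the last vowel is not what conditions the rule; the final letter is.
"darmon" ends in -n. The stems ending in -n (kimatkin → hakimatkin, potniplen → hapotniplen) add the prefix ha-.
The other patterns: stems ending in -f or -z add -al; stems ending in -u drop the final letter and add -et; stems ending in -l or -v add the prefix mi-.
So darmon → hadarmon.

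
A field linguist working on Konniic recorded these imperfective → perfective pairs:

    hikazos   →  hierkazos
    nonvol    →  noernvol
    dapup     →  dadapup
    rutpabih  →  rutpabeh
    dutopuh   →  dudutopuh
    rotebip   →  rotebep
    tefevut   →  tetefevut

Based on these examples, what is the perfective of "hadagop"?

"hadagop" has last vowel 'o'. The stems whose last vowel is 'o' (nonvol → noernvol, hikazos → hierkazos) insert -er- after the first vowel.
The other patterns: stems whose last vowel is 'u' repeat the first consonant+vowel as a prefix; stems whose last vowel is 'i' change the last vowel to 'e'.
So hadagop → haerdagop.

haerdagop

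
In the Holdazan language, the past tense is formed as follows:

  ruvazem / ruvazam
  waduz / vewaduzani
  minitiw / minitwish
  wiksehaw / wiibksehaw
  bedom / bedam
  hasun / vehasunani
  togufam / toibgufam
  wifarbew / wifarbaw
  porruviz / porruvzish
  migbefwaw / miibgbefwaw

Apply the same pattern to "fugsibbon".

porruviz and waduz both end in -z yet inflect differently (porruvzish, vewaduzani), so the final letter is not what conditions the rule; the last vowel is.
"fugsibbon" has last vowel 'o'. The one such stem in the data (bedom → bedam) changes the last vowel to 'a' (as do wifarbew, ruvazem), so the same rule applies.
The other patterns: stems whose last vowel is 'i' delete the last vowel and add -ish; stems whose last vowel is 'u' add ve- … -ani around the stem; stems whose last vowel is 'a' insert -ib- after the first vowel.
So fugsibbon → fugsibban.

fugsibban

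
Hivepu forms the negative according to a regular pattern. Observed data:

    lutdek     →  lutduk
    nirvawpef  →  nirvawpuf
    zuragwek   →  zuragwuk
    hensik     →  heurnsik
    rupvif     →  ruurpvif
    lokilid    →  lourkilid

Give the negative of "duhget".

duhgut

lutdek and hensik both end in -k yet inflect differently (lutduk, heurnsik), so the final letter is not what conditions the rule; the last vowel is.
"duhget" has last vowel 'e'. The stems whose last vowel is 'e' (lutdek → lutduk, nirvawpef → nirvawpuf, zuragwek → zuragwuk) change the last vowel to 'u'.
The other pattern: stems whose last vowel is 'i' insert -ur- after the first vowel.
So duhget → duhgut.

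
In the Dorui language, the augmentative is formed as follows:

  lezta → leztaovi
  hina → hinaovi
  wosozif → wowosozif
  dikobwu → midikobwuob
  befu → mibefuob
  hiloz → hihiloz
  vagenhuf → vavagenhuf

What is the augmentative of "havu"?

mihavuob

"havu" ends in -u. The stems ending in -u (befu → mibefuob, dikobwu → midikobwuob) add mi- … -ob around the stem.
The other patterns: stems ending in -f or -z repeat the first consonant+vowel as a prefix; stems ending in -a add -ovi.
So havu → mihavuob.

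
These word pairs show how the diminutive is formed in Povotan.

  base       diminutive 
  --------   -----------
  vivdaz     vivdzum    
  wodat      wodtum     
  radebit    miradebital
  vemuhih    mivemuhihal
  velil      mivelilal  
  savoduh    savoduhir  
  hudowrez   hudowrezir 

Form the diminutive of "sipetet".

wodat and radebit both end in -t yet inflect differently (wodtum, miradebital), so the final letter is not what conditions the rule; the last vowel is.
"sipetet" has last vowel 'e'. The one such stem in the data (hudowrez → hudowrezir) adds -ir, so the same rule applies.
So sipetet → sipetetir.

sipetetir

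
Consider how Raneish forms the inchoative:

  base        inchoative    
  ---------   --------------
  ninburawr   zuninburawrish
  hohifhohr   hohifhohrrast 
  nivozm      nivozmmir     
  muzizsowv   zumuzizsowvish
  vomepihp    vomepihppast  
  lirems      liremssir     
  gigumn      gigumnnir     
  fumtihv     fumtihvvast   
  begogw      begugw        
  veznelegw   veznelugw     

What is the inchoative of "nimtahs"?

nimtahssast

muzizsowv and fumtihv both end in -v yet inflect differently (zumuzizsowvish, fumtihvvast), so the final letter is not what conditions the rule; the second-to-last letter is.
"nimtahs" has second-to-last letter 'h'. The stems whose second-to-last letter is 'h' (vomepihp → vomepihppast, fumtihv → fumtihvvast, hohifhohr → hohifhohrrast) double the final consonant and add -ast.
The other patterns: stems whose second-to-last letter is 'g' change the last vowel to 'u'; stems whose second-to-last letter is 'w' add zu- … -ish around the stem; stems whose second-to-last letter is 'm' or 'z' double the final consonant and add -ir.
So nimtahs → nimtahssast.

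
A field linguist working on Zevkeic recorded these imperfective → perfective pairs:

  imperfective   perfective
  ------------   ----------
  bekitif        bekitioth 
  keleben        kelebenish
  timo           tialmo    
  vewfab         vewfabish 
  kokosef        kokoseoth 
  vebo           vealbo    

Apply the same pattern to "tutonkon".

tutonkonish

"tutonkon" ends in -n. The one such stem in the data (keleben → kelebenish) adds -ish, so the same rule applies.
So tutonkon → tutonkonish.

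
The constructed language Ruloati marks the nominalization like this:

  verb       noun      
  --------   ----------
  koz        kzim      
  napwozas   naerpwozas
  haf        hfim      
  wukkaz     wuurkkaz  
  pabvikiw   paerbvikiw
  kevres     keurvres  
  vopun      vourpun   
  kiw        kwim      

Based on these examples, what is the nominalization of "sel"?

"sel" has 1 vowel. The stems with 1 vowel (haf → hfim, koz → kzim, kiw → kwim) delete the last vowel and add -im.
So sel → slim.

slim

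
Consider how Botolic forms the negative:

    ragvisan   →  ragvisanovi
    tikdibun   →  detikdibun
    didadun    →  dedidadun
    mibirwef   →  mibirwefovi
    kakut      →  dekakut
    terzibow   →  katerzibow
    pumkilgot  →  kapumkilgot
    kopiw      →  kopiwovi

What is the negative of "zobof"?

kazobof

kakut and pumkilgot both end in -t yet inflect differently (dekakut, kapumkilgot), so the final letter is not what conditions the rule; the last vowel is.
"zobof" has last vowel 'o'. The stems whose last vowel is 'o' (terzibow → katerzibow, pumkilgot → kapumkilgot) add the prefix ka-.
So zobof → kazobof.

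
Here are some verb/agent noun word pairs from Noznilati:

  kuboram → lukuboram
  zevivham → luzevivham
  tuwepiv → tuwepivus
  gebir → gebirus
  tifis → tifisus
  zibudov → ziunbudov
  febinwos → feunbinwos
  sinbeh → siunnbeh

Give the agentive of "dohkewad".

ludohkewad

tuwepiv and zibudov both end in -v yet inflect differently (tuwepivus, ziunbudov), so the final letter is not what conditions the rule; the last vowel is.
"dohkewad" has last vowel 'a'. The stems whose last vowel is 'a' (kuboram → lukuboram, zevivham → luzevivham) add the prefix lu-.
So dohkewad → ludohkewad.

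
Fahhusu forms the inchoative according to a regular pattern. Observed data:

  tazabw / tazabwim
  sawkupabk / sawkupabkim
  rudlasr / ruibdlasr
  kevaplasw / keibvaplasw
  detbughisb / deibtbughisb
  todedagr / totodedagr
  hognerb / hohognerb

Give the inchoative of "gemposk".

geibmposk

tazabw and kevaplasw both end in -w yet inflect differently (tazabwim, keibvaplasw), so the final letter is not what conditions the rule; the second-to-last letter is.
"gemposk" has second-to-last letter 's'. The stems whose second-to-last letter is 's' (rudlasr → ruibdlasr, kevaplasw → keibvaplasw, detbughisb → deibtbughisb) insert -ib- after the first vowel.
The other patterns: stems whose second-to-last letter is 'b' add -im; stems whose second-to-last letter is 'g' or 'r' repeat the first consonant+vowel as a prefix.
So gemposk → geibmposk.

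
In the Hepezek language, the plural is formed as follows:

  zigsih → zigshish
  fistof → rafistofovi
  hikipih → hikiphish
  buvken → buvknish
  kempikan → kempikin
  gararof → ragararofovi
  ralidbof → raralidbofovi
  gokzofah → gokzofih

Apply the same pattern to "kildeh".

kildhish

"kildeh" has last vowel 'e'. The one such stem in the data (buvken → buvknish) deletes the last vowel and adds -ish (as do zigsih, hikipih), so the same rule applies.
So kildeh → kildhish.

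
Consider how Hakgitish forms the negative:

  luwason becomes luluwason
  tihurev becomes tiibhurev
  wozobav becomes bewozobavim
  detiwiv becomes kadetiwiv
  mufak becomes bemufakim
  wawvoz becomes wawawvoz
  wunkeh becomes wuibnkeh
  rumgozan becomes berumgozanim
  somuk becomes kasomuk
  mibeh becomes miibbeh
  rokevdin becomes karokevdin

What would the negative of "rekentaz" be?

"rekentaz" has last vowel 'a'. The stems whose last vowel is 'a' (wozobav → bewozobavim, mufak → bemufakim, rumgozan → berumgozanim) add be- … -im around the stem.
So rekentaz → berekentazim.

berekentazim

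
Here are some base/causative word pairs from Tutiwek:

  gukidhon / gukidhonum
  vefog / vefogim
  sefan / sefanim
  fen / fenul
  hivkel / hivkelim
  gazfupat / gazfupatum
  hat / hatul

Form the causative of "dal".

dalul

"dal" has 1 vowel. The stems with 1 vowel (fen → fenul, hat → hatul) add -ul.
So dal → dalul.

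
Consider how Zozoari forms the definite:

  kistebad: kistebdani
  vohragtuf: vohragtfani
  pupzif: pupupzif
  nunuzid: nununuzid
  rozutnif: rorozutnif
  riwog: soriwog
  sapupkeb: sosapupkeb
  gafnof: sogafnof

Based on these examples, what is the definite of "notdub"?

"notdub" has last vowel 'u'. The one such stem in the data (vohragtuf → vohragtfani) deletes the last vowel and adds -ani (as does kistebad), so the same rule applies.
So notdub → notdbani.

notdbani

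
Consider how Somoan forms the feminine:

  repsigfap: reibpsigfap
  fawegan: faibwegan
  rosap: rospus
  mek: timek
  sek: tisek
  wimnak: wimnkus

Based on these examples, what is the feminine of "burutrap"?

buibrutrap

"burutrap" has 3 vowels. The stems with 3 vowels (repsigfap → reibpsigfap, fawegan → faibwegan) insert -ib- after the first vowel.
So burutrap → buibrutrap.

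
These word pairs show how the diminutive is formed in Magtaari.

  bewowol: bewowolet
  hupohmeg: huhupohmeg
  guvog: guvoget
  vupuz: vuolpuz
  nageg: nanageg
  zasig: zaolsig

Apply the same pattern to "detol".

detolet

guvog and hupohmeg both end in -g yet inflect differently (guvoget, huhupohmeg), so the final letter is not what conditions the rule; the last vowel is.
"detol" has last vowel 'o'. The stems whose last vowel is 'o' (bewowol → bewowolet, guvog → guvoget) add -et.
So detol → detolet.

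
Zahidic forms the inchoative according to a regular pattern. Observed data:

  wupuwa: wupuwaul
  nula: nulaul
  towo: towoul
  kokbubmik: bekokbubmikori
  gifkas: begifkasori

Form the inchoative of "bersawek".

bebersawekori

"bersawek" ends in a consonant. The stems ending in a consonant (kokbubmik → bekokbubmikori, gifkas → begifkasori) add be- … -ori around the stem.
The other pattern: stems ending in a vowel add -ul.
So bersawek → bebersawekori.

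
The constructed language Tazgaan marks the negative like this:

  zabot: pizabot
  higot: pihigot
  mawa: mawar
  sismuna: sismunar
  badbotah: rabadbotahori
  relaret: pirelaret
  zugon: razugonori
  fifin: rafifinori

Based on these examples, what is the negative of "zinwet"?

mawa and badbotah both have last vowel 'a' yet inflect differently (mawar, rabadbotahori), so the last vowel is not what conditions the rule; the final letter is.
"zinwet" ends in -t. The stems ending in -t (relaret → pirelaret, zabot → pizabot, higot → pihigot) add the prefix pi-.
The other patterns: stems ending in -a drop the final letter and add -ar; stems ending in -h or -n add ra- … -ori around the stem.
So zinwet → pizinwet.

pizinwet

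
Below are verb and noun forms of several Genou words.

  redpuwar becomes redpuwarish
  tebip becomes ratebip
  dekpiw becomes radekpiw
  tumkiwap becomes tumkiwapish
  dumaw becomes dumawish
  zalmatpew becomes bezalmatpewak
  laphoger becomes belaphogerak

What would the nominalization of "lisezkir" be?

"lisezkir" has last vowel 'i'. The stems whose last vowel is 'i' (tebip → ratebip, dekpiw → radekpiw) add the prefix ra-.
So lisezkir → ralisezkir.

ralisezkir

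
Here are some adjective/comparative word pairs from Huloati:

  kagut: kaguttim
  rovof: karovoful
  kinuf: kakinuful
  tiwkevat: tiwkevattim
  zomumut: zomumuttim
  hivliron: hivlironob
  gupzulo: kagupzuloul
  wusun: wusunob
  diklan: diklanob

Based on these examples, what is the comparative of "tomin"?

diklan and tiwkevat both have last vowel 'a' yet inflect differently (diklanob, tiwkevattim), so the last vowel is not what conditions the rule; the final letter is.
"tomin" ends in -n. The stems ending in -n (hivliron → hivlironob, wusun → wusunob, diklan → diklanob) add -ob.
The other patterns: stems ending in -t double the final consonant and add -im; stems ending in -f or -o add ka- … -ul around the stem.
So tomin → tominob.

tominob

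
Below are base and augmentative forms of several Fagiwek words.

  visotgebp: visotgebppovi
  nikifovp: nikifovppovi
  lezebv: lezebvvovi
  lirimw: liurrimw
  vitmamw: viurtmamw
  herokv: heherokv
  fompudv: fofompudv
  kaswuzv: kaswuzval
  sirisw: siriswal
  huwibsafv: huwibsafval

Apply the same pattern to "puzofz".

lezebv and herokv both end in -v yet inflect differently (lezebvvovi, heherokv), so the final letter is not what conditions the rule; the second-to-last letter is.
"puzofz" has second-to-last letter 'f'. The one such stem in the data (huwibsafv → huwibsafval) adds -al, so the same rule applies.
The other patterns: stems whose second-to-last letter is 'b' or 'v' double the final consonant and add -ovi; stems whose second-to-last letter is 'm' insert -ur- after the first vowel; stems whose second-to-last letter is 'd' or 'k' repeat the first consonant+vowel as a prefix.
So puzofz → puzofzal.

puzofzal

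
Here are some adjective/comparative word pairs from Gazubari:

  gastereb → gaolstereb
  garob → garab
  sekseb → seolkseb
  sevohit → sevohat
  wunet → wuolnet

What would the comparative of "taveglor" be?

wunet and sevohit both end in -t yet inflect differently (wuolnet, sevohat), so the final letter is not what conditions the rule; the last vowel is.
"taveglor" has last vowel 'o'. The one such stem in the data (garob → garab) changes the last vowel to 'a' (as does sevohit), so the same rule applies.
So taveglor → taveglar.

taveglar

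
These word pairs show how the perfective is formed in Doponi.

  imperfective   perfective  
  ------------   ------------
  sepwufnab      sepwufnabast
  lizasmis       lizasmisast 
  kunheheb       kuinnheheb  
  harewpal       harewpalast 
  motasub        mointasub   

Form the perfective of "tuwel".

kunheheb and sepwufnab both end in -b yet inflect differently (kuinnheheb, sepwufnabast), so the final letter is not what conditions the rule; the last vowel is.
"tuwel" has last vowel 'e'. The one such stem in the data (kunheheb → kuinnheheb) inserts -in- after the first vowel (as does motasub), so the same rule applies.
So tuwel → tuinwel.

tuinwel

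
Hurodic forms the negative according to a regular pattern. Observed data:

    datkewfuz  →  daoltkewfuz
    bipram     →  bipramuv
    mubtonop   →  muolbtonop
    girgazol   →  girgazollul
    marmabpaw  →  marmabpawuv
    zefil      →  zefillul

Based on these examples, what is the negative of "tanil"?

"tanil" ends in -l. The stems ending in -l (girgazol → girgazollul, zefil → zefillul) double the final consonant and add -ul.
The other patterns: stems ending in -p or -z insert -ol- after the first vowel; stems ending in -m or -w add -uv.
So tanil → tanillul.

tanillul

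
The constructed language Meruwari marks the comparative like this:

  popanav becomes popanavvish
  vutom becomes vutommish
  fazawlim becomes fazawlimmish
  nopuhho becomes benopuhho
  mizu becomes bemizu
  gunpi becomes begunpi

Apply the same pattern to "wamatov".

"wamatov" ends in a consonant. The stems ending in a consonant (vutom → vutommish, fazawlim → fazawlimmish, popanav → popanavvish) double the final consonant and add -ish.
So wamatov → wamatovvish.

wamatovvish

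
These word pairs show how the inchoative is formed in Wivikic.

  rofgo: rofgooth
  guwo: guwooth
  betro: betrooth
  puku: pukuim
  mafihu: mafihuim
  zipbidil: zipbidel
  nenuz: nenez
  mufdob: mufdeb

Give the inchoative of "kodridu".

"kodridu" ends in -u. The stems ending in -u (puku → pukuim, mafihu → mafihuim) add -im.
The other patterns: stems ending in -o add -oth; stems ending in -b, -l or -z change the last vowel to 'e'.
So kodridu → kodriduim.

kodriduim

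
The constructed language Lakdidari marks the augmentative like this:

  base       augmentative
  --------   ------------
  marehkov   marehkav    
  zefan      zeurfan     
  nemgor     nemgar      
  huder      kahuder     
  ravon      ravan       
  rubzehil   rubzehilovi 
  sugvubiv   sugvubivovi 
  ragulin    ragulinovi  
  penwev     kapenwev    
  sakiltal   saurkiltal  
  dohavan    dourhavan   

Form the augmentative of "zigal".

ziurgal

sugvubiv and penwev both end in -v yet inflect differently (sugvubivovi, kapenwev), so the final letter is not what conditions the rule; the last vowel is.
"zigal" has last vowel 'a'. The stems whose last vowel is 'a' (sakiltal → saurkiltal, dohavan → dourhavan, zefan → zeurfan) insert -ur- after the first vowel.
The other patterns: stems whose last vowel is 'i' add -ovi; stems whose last vowel is 'e' add the prefix ka-; stems whose last vowel is 'o' change the last vowel to 'a'.
So zigal → ziurgal.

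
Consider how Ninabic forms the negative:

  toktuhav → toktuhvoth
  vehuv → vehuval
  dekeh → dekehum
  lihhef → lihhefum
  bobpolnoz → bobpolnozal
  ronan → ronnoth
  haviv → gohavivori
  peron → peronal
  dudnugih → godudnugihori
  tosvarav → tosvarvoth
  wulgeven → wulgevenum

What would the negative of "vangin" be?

govanginori

"vangin" has last vowel 'i'. The stems whose last vowel is 'i' (dudnugih → godudnugihori, haviv → gohavivori) add go- … -ori around the stem.
So vangin → govanginori.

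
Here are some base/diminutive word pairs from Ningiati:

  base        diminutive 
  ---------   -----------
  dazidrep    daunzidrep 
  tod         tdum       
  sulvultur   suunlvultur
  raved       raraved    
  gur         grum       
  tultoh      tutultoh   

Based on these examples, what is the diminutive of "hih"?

hhum

tod and raved both end in -d yet inflect differently (tdum, raraved), so the final letter is not what conditions the rule; the number of vowels is.
"hih" has 1 vowel. The stems with 1 vowel (gur → grum, tod → tdum) delete the last vowel and add -um.
So hih → hhum.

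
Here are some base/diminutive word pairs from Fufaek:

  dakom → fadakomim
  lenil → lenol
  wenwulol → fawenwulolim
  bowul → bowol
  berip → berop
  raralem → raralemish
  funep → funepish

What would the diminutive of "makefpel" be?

makefpelish

"makefpel" has last vowel 'e'. The stems whose last vowel is 'e' (funep → funepish, raralem → raralemish) add -ish.
So makefpel → makefpelish.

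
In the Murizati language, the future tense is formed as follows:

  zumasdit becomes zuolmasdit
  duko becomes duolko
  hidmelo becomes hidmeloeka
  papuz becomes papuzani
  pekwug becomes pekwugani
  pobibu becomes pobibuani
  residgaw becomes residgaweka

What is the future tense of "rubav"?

rubaveka

"rubav" begins with r-. The one such stem in the data (residgaw → residgaweka) adds -eka, so the same rule applies.
The other patterns: stems beginning with p- add -ani; stems beginning with d- or z- insert -ol- after the first vowel.
So rubav → rubaveka.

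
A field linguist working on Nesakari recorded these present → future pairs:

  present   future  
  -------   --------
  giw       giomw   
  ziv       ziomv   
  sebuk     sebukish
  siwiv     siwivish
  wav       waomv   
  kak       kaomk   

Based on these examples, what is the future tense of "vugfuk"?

vugfukish

"vugfuk" has 2 vowels. The stems with 2 vowels (sebuk → sebukish, siwiv → siwivish) add -ish.
So vugfuk → vugfukish.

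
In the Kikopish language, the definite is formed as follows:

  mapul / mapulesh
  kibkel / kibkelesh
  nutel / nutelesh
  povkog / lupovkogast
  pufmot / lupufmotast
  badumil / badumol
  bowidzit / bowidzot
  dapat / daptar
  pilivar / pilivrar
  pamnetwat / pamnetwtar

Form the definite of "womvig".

mapul and badumil both end in -l yet inflect differently (mapulesh, badumol), so the final letter is not what conditions the rule; the last vowel is.
"womvig" has last vowel 'i'. The stems whose last vowel is 'i' (badumil → badumol, bowidzit → bowidzot) change the last vowel to 'o'.
The other patterns: stems whose last vowel is 'e' or 'u' add -esh; stems whose last vowel is 'o' add lu- … -ast around the stem; stems whose last vowel is 'a' delete the last vowel and add -ar.
So womvig → womvog.

womvog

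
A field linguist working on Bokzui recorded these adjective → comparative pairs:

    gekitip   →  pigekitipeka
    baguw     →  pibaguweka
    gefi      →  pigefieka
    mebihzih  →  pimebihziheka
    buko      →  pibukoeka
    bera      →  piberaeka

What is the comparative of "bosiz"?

Every pair shown (gekitip → pigekitipeka, baguw → pibaguweka, gefi → pigefieka, …) follows the same rule: add pi- … -eka around the stem.
So bosiz → pibosizeka.

pibosizeka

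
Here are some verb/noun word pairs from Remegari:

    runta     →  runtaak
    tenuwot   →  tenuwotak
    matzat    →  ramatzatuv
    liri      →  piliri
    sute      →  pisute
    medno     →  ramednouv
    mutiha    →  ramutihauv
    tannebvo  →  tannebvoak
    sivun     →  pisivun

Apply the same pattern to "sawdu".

tenuwot and matzat both end in -t yet inflect differently (tenuwotak, ramatzatuv), so the final letter is not what conditions the rule; the first letter is.
"sawdu" begins with s-. The stems beginning with s- (sute → pisute, sivun → pisivun) add the prefix pi-.
The other patterns: stems beginning with r- or t- add -ak; stems beginning with m- add ra- … -uv around the stem.
So sawdu → pisawdu.

pisawdu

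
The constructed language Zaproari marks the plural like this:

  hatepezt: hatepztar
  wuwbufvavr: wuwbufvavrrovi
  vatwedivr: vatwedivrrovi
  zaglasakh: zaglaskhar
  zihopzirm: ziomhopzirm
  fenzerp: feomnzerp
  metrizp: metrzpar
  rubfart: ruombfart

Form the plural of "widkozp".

widkzpar

rubfart and hatepezt both end in -t yet inflect differently (ruombfart, hatepztar), so the final letter is not what conditions the rule; the second-to-last letter is.
"widkozp" has second-to-last letter 'z'. The stems whose second-to-last letter is 'z' (hatepezt → hatepztar, metrizp → metrzpar) delete the last vowel and add -ar.
The other patterns: stems whose second-to-last letter is 'v' double the final consonant and add -ovi; stems whose second-to-last letter is 'r' insert -om- after the first vowel.
So widkozp → widkzpar.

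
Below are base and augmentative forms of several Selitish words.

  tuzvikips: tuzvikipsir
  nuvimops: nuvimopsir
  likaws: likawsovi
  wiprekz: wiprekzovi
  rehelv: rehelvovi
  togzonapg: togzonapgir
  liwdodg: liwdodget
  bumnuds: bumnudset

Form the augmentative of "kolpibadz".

kolpibadzet

tuzvikips and bumnuds both end in -s yet inflect differently (tuzvikipsir, bumnudset), so the final letter is not what conditions the rule; the second-to-last letter is.
"kolpibadz" has second-to-last letter 'd'. The stems whose second-to-last letter is 'd' (bumnuds → bumnudset, liwdodg → liwdodget) add -et.
The other patterns: stems whose second-to-last letter is 'p' add -ir; stems whose second-to-last letter is 'k', 'l' or 'w' add -ovi.
So kolpibadz → kolpibadzet.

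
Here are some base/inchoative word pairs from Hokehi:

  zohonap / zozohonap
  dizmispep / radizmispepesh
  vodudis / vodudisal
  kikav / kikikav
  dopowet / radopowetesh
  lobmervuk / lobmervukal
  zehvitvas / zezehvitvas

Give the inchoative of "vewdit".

"vewdit" has last vowel 'i'. The one such stem in the data (vodudis → vodudisal) adds -al, so the same rule applies.
So vewdit → vewdital.

vewdital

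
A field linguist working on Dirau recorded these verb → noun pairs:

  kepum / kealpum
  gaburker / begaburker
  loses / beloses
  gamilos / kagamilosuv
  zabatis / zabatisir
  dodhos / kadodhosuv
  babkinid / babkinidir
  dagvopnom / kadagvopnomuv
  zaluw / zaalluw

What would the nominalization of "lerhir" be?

"lerhir" has last vowel 'i'. The stems whose last vowel is 'i' (zabatis → zabatisir, babkinid → babkinidir) add -ir.
The other patterns: stems whose last vowel is 'u' insert -al- after the first vowel; stems whose last vowel is 'o' add ka- … -uv around the stem; stems whose last vowel is 'e' add the prefix be-.
So lerhir → lerhirir.

lerhirir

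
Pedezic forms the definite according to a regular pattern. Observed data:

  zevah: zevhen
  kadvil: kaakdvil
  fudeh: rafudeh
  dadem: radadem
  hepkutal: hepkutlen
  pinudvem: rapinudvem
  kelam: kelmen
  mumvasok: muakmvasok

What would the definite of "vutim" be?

kadvil and hepkutal both end in -l yet inflect differently (kaakdvil, hepkutlen), so the final letter is not what conditions the rule; the last vowel is.
"vutim" has last vowel 'i'. The one such stem in the data (kadvil → kaakdvil) inserts -ak- after the first vowel (as does mumvasok), so the same rule applies.
So vutim → vuaktim.

vuaktim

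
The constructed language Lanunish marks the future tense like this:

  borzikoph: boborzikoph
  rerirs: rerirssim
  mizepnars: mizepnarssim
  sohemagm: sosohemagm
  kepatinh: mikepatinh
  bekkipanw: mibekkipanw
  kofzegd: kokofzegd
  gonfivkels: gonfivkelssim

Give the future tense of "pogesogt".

popogesogt

kepatinh and borzikoph both end in -h yet inflect differently (mikepatinh, boborzikoph), so the final letter is not what conditions the rule; the second-to-last letter is.
"pogesogt" has second-to-last letter 'g'. The stems whose second-to-last letter is 'g' (sohemagm → sosohemagm, kofzegd → kokofzegd) repeat the first consonant+vowel as a prefix.
So pogesogt → popogesogt.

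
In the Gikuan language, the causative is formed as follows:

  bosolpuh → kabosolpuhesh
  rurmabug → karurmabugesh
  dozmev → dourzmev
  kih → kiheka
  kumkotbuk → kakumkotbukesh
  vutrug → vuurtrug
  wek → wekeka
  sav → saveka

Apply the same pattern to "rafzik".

sav and dozmev both end in -v yet inflect differently (saveka, dourzmev), so the final letter is not what conditions the rule; the number of vowels is.
"rafzik" has 2 vowels. The stems with 2 vowels (dozmev → dourzmev, vutrug → vuurtrug) insert -ur- after the first vowel.
The other patterns: stems with 1 vowel add -eka; stems with 3 vowels add ka- … -esh around the stem.
So rafzik → raurfzik.

raurfzik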